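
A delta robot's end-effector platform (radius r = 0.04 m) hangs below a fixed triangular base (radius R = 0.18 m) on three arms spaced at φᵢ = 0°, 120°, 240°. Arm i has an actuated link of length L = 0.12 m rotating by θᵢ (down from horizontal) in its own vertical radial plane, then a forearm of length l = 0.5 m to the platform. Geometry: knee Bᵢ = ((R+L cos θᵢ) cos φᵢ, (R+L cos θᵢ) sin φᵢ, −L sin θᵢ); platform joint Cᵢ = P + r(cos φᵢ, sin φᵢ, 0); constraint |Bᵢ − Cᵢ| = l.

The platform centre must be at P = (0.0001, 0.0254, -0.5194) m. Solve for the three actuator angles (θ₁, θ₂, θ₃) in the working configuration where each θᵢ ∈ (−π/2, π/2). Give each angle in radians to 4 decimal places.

rotate P by −φ1: (0.0001, 0.0254, -0.5194)
  A cos θ + B sin θ = C:  0.1399·cos θ + -0.5194·sin θ = -0.2266
  θ1 = atan2(B,A) + arccos(C/0.5379) = 0.6980
arm 2 (φ=120.0°): x'=0.0219, y'=-0.0128
  A cos θ + B sin θ = C:  0.1181·cos θ + -0.5194·sin θ = -0.2012
  γ=atan2(-0.5194,0.1181)=-1.3473;  ψ=arccos(-0.3776)=1.9580;  θ2=γ+ψ≈0.6107
φ3=240.0° → target in arm frame (-0.0220, -0.0126)
  A=0.1620, B=-0.5194, C=(l²−L²−A²−y'²−z²)/(2L)=-0.2525
  θ3 = atan2(B,A) + arccos(C/0.5441) = 0.7850

θ₁ = 0.6980, θ₂ = 0.6107, θ₃ = 0.7850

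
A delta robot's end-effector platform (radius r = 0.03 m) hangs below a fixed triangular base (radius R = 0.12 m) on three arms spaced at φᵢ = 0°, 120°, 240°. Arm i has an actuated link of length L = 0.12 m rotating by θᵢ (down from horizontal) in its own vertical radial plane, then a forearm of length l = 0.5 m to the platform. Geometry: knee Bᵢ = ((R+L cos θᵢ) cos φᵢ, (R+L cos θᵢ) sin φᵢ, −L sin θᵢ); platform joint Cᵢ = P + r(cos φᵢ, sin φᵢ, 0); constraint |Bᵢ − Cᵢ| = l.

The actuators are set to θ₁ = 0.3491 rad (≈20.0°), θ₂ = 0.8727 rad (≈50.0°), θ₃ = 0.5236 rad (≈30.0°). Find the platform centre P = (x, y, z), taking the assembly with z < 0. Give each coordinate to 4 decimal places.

(0.0712, -0.0638, -0.5192)

φ1=0.0°: virtual centre (0.2028, 0.0000, -0.0410), radius l
arm 2 at φ=120.0°: e+L cos θ2 = 0.1671;  centre 2 = (-0.0836, 0.1447, -0.0919)
centre 3 = (0.1939·cos240.0°, 0.1939·sin240.0°, -0.0600) = (-0.0970, -0.1679, -0.0600)
subtract pairs → two planes through P
plane₁₂: -0.5727x+0.2895y+-0.1018z = -0.0064
Cramer: x(z) = 0.0071-0.1234z;  y(z) = -0.0080+0.1074z
quadratic in z: (1.0268)z²+(0.1287)z+(-0.2100)=0, √Δ=0.9375 → z ∈ {-0.5192, 0.3939}; z = -0.5192 (taking z<0)
x = 0.0712, y = -0.0638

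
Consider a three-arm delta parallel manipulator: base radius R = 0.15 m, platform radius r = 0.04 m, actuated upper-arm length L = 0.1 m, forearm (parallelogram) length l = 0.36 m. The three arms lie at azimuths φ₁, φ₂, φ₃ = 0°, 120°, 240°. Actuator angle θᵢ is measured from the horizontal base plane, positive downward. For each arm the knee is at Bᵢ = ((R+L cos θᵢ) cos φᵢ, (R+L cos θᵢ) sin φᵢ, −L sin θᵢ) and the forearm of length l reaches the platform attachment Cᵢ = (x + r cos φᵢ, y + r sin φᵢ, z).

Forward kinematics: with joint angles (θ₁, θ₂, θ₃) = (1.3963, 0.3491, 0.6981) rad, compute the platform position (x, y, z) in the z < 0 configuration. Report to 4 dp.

S1 = (0.1274·cos0.0°, 0.1274·sin0.0°, -0.0985) = (0.1274, 0.0000, -0.0985)
S2 = (0.2040·cos120.0°, 0.2040·sin120.0°, -0.0342) = (-0.1020, 0.1766, -0.0342)
φ3=240.0°: virtual centre (-0.0933, -0.1616, -0.0643), radius l
subtract pairs → two planes through P
plane₁₂: -0.4587x+0.3533y+0.1286z = 0.0169
Cramer: x(z) = -0.0330+0.2161z;  y(z) = 0.0048-0.0834z
quadratic in z: (1.0536)z²+(0.1268)z+(-0.0941)=0, √Δ=0.6426 → z ∈ {-0.3651, 0.2447}; z = -0.3651 (taking z<0)
x = -0.1119, y = 0.0352

(-0.1119, 0.0352, -0.3651)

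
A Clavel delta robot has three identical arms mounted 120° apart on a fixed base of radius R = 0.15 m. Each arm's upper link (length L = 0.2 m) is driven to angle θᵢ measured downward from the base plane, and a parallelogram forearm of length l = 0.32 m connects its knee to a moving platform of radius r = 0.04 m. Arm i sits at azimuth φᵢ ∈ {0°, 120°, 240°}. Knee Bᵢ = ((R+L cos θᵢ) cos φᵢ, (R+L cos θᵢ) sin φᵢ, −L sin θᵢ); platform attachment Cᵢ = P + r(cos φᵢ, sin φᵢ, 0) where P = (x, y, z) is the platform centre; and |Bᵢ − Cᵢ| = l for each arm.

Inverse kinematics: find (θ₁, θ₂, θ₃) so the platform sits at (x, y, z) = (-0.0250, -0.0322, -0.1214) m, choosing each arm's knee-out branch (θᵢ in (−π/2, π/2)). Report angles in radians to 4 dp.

θ₁ = 0.4366, θ₂ = 0.3492, θ₃ = -0.3494

φ1=0.0° → target in arm frame (-0.0250, -0.0322)
  A cos θ + B sin θ = C:  0.1350·cos θ + -0.1214·sin θ = 0.0710
  θ1 = atan2(B,A) + arccos(C/0.1816) = 0.4366
arm 2 (φ=120.0°): x'=-0.0154, y'=0.0378
  A=0.1254, B=-0.1214, C=(l²−L²−A²−y'²−z²)/(2L)=0.0763
  √(A²+B²)=0.1745;  θ2 = -0.7692+1.1184 ≈ 0.3492
rotate P by −φ3: (0.0404, -0.0056, -0.1214)
  A=0.0696, B=-0.1214, C=(l²−L²−A²−y'²−z²)/(2L)=0.1070
  γ=atan2(-0.1214,0.0696)=-1.0501;  ψ=arccos(0.7643)=0.7008;  θ3=γ+ψ≈-0.3494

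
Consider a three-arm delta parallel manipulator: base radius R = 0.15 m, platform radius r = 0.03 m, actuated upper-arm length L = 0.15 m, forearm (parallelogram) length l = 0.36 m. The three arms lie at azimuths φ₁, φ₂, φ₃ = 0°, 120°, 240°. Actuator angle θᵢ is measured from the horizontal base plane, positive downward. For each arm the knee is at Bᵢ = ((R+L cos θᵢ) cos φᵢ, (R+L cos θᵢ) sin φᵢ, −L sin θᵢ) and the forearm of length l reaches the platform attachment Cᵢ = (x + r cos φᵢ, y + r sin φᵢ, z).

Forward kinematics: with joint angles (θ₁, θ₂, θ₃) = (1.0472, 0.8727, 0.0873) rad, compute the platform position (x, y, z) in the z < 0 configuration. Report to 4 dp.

centre 1 = (0.1950·cos0.0°, 0.1950·sin0.0°, -0.1299) = (0.1950, 0.0000, -0.1299)
φ2=120.0°: virtual centre (-0.1082, 0.1874, -0.1149), radius l
φ3=240.0°: virtual centre (-0.1347, -0.2333, -0.0131), radius l
eliminate P² terms by subtracting sphere 1 from 2 and 3
[-0.6064 0.3748 0.0300]·P = 0.0051;  [-0.6594 -0.4667 0.2337]·P = 0.0179
det = 0.5302;  x = -0.0172+0.1916z,  y = -0.0140+0.2300z
quadratic in z: (1.0896)z²+(0.1721)z+(-0.0675)=0, √Δ=0.5691 → z ∈ {-0.3401, 0.1822}; z = -0.3401 (taking z<0)
x = -0.0823, y = -0.0922

(-0.0823, -0.0922, -0.3401)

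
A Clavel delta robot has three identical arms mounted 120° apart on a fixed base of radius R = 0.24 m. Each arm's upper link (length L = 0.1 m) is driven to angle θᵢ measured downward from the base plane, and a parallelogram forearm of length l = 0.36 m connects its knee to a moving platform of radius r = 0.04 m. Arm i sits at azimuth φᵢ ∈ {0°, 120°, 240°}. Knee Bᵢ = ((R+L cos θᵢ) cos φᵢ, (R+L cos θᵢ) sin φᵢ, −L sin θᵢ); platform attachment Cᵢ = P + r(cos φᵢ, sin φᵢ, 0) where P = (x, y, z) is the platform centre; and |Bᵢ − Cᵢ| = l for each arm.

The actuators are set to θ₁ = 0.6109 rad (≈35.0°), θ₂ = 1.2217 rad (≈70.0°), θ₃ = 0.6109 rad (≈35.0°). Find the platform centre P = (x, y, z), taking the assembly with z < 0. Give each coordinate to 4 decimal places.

φ1=0.0°: virtual centre (0.2819, 0.0000, -0.0574), radius l
O2 = (0.2342·cos120.0°, 0.2342·sin120.0°, -0.0940) = (-0.1171, 0.2028, -0.0940)
φ3=240.0°: virtual centre (-0.1410, -0.2441, -0.0574), radius l
eliminate P² terms by subtracting sphere 1 from 2 and 3
[-0.7980 0.4057 -0.0732]·P = -0.0191;  [-0.8457 -0.4883 0.0000]·P = 0.0000
Cramer: x(z) = 0.0127-0.0488z;  y(z) = -0.0220+0.0845z
into |P−O₁|² = l²: 1.0095z² + 0.1373z + -0.0534 = 0;  Δ = 0.2343;  z = -0.3077 or 0.1718 → z<0 root = -0.3077
x = 0.0277, y = -0.0480

(0.0277, -0.0480, -0.3077)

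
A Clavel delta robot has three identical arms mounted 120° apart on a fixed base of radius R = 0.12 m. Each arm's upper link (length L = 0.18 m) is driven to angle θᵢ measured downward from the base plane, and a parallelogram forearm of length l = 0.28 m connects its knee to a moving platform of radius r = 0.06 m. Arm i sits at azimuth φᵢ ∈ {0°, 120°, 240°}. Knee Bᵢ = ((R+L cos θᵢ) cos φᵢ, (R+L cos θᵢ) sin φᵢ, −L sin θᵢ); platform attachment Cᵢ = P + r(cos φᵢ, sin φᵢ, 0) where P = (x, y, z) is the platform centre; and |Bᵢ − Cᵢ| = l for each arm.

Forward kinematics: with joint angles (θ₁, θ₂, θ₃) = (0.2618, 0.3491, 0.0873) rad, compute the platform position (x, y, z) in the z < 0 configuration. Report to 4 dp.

(-0.0041, -0.0232, -0.1923)

φ1=0.0°: virtual centre (0.2339, 0.0000, -0.0466), radius l
centre 2 = (0.2291·cos120.0°, 0.2291·sin120.0°, -0.0616) = (-0.1146, 0.1984, -0.0616)
φ3=240.0°: virtual centre (-0.1197, -0.2073, -0.0157), radius l
|centre ₂|²−|centre ₁|² = -0.0006;  |centre ₃|²−|centre ₁|² = 0.0007
linear system: -0.6969x+0.3969y = -0.0006−-0.0300z; -0.7070x+-0.4145y = 0.0007−0.0618z
det = 0.5695;  x = 0.0000+0.0213z,  y = -0.0015+0.1128z
into |P−centre ₁|² = l²: 1.0132z² + 0.0829z + -0.0215 = 0;  Δ = 0.0941;  z = -0.1923 or 0.1104 → z<0 root = -0.1923
x = -0.0041, y = -0.0232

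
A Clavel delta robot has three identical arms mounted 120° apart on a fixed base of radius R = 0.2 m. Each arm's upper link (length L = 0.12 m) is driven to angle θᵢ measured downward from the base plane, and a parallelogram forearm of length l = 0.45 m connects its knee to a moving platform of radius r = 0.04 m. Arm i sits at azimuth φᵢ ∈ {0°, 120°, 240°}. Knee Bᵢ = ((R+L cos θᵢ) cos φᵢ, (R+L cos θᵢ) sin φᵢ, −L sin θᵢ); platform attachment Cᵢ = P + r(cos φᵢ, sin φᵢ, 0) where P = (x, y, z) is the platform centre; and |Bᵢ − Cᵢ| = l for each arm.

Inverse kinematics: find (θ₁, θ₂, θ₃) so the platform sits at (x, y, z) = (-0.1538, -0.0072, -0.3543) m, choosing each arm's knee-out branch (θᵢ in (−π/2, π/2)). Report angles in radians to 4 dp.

rotate P by −φ1: (-0.1538, -0.0072, -0.3543)
  A=0.3138, B=-0.3543, C=(l²−L²−A²−y'²−z²)/(2L)=-0.1498
  √(A²+B²)=0.4733;  θ1 = -0.8459+1.8928 ≈ 1.0469
rotate P by −φ2: (0.0707, 0.1368, -0.3543)
  A=0.0893, B=-0.3543, C=(l²−L²−A²−y'²−z²)/(2L)=0.1495
  θ2 = atan2(B,A) + arccos(C/0.3654) = -0.1745
φ3=240.0° → target in arm frame (0.0831, -0.1296)
  A=0.0769, B=-0.3543, C=(l²−L²−A²−y'²−z²)/(2L)=0.1661
  √(A²+B²)=0.3625;  θ3 = -1.3572+1.0948 ≈ -0.2623

θ₁ = 1.0469, θ₂ = -0.1745, θ₃ = -0.2623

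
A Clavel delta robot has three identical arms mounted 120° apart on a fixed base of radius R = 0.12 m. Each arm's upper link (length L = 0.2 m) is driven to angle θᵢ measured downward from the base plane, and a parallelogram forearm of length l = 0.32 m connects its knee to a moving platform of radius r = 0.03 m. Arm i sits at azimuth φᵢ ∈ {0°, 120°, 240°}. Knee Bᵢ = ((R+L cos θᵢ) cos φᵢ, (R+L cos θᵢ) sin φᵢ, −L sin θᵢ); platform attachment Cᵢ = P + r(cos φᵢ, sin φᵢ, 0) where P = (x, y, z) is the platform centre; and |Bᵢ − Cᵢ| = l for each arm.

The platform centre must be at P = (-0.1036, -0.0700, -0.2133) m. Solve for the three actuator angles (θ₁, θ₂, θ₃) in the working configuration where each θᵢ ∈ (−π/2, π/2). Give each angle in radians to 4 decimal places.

θ₁ = 0.9600, θ₂ = 0.5235, θ₃ = -0.2616

rotate P by −φ1: (-0.1036, -0.0700, -0.2133)
  A cos θ + B sin θ = C:  0.1936·cos θ + -0.2133·sin θ = -0.0637
  θ1 = atan2(B,A) + arccos(C/0.2881) = 0.9600
arm 2 (φ=120.0°): x'=-0.0088, y'=0.1247
  A=0.0988, B=-0.2133, C=(l²−L²−A²−y'²−z²)/(2L)=-0.0210
  γ=atan2(-0.2133,0.0988)=-1.1369;  ψ=arccos(-0.0895)=1.6604;  θ2=γ+ψ≈0.5235
rotate P by −φ3: (0.1124, -0.0547, -0.2133)
  e−x'=-0.0224;  (l²−L²−(e−x')²−y'²−z²)/2L = 0.0335
  √(A²+B²)=0.2145;  θ3 = -1.6755+1.4139 ≈ -0.2616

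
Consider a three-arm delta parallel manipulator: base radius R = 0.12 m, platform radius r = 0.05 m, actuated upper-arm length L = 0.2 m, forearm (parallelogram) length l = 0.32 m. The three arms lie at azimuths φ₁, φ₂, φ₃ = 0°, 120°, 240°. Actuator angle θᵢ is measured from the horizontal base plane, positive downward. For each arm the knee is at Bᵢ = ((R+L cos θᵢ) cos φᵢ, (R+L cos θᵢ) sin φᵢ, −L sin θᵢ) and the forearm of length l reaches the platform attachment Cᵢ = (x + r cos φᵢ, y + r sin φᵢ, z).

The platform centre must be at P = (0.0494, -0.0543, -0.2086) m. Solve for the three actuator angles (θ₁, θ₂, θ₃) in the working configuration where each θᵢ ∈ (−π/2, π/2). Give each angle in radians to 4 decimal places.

φ1=0.0° → target in arm frame (0.0494, -0.0543)
  A=0.0206, B=-0.2086, C=(l²−L²−A²−y'²−z²)/(2L)=0.0388
  θ1 = atan2(B,A) + arccos(C/0.2096) = -0.0877
φ2=120.0° → target in arm frame (-0.0717, -0.0156)
  e−x'=0.1417;  (l²−L²−(e−x')²−y'²−z²)/2L = -0.0036
  θ2 = atan2(B,A) + arccos(C/0.2522) = 0.6111
rotate P by −φ3: (0.0223, 0.0699, -0.2086)
  A=0.0477, B=-0.2086, C=(l²−L²−A²−y'²−z²)/(2L)=0.0293
  √(A²+B²)=0.2140;  θ3 = -1.3461+1.4334 ≈ 0.0873

θ₁ = -0.0877, θ₂ = 0.6111, θ₃ = 0.0873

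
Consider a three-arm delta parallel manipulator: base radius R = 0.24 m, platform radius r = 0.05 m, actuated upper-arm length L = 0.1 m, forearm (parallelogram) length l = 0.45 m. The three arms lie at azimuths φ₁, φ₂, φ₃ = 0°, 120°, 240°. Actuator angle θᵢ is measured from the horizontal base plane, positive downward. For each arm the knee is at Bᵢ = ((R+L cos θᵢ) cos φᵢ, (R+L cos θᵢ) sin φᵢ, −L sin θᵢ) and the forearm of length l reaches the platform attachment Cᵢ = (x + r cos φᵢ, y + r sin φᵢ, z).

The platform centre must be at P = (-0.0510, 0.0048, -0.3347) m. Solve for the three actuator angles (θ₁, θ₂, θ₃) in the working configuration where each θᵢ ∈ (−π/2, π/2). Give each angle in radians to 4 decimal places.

rotate P by −φ1: (-0.0510, 0.0048, -0.3347)
  A=0.2410, B=-0.3347, C=(l²−L²−A²−y'²−z²)/(2L)=0.1119
  √(A²+B²)=0.4124;  θ1 = -0.9467+1.2961 ≈ 0.3494
φ2=120.0° → target in arm frame (0.0297, 0.0418)
  A=0.1603, B=-0.3347, C=(l²−L²−A²−y'²−z²)/(2L)=0.2651
  γ=atan2(-0.3347,0.1603)=-1.1240;  ψ=arccos(0.7143)=0.7751;  θ2=γ+ψ≈-0.3489
rotate P by −φ3: (0.0213, -0.0466, -0.3347)
  A=0.1687, B=-0.3347, C=(l²−L²−A²−y'²−z²)/(2L)=0.2493
  θ3 = atan2(B,A) + arccos(C/0.3748) = -0.2610

θ₁ = 0.3494, θ₂ = -0.3489, θ₃ = -0.2610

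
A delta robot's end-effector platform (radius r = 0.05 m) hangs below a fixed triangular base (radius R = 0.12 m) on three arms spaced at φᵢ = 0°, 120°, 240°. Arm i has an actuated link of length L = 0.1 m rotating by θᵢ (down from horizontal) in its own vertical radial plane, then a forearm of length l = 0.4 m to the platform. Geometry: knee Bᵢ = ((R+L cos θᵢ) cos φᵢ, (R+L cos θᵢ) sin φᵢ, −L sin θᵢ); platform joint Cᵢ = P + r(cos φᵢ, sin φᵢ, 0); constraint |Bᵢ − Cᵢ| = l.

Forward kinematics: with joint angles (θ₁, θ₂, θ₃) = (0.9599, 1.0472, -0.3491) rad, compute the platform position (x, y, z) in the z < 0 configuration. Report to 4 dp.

(-0.0897, -0.1831, -0.3636)

centre 1 = (0.1274·cos0.0°, 0.1274·sin0.0°, -0.0819) = (0.1274, 0.0000, -0.0819)
arm 2 at φ=120.0°: (R−r)+L cos θ2 = 0.1200;  centre 2 = (-0.0600, 0.1039, -0.0866)
arm 3 at φ=240.0°: (R−r)+L cos θ3 = 0.1640;  centre 3 = (-0.0820, -0.1420, 0.0342)
eliminate P² terms by subtracting sphere 1 from 2 and 3
plane₁₂: -0.3747x+0.2078y+-0.0094z = -0.0010
det = 0.1934;  x = -0.0040+0.2358z,  y = -0.0122+0.4702z
into |P−centre ₁|² = l²: 1.2766z² + 0.0905z + -0.1359 = 0;  Δ = 0.7021;  z = -0.3636 or 0.2927 → z<0 root = -0.3636
x = -0.0897, y = -0.1831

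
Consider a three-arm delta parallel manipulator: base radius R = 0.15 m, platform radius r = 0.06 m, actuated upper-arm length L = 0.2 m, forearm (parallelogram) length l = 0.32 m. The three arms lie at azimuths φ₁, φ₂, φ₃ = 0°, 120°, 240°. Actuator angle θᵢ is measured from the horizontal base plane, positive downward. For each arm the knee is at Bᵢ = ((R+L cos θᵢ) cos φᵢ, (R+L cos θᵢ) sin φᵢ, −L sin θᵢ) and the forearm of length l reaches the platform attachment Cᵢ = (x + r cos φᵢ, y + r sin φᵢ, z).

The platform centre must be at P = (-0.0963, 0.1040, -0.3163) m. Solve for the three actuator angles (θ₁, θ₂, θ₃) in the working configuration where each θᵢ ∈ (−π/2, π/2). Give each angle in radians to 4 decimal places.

φ1=0.0° → target in arm frame (-0.0963, 0.1040)
  A=0.1863, B=-0.3163, C=(l²−L²−A²−y'²−z²)/(2L)=-0.2079
  √(A²+B²)=0.3671;  θ1 = -1.0385+2.1729 ≈ 1.1344
arm 2 (φ=120.0°): x'=0.1382, y'=0.0314
  e−x'=-0.0482;  (l²−L²−(e−x')²−y'²−z²)/2L = -0.1024
  θ2 = atan2(B,A) + arccos(C/0.3200) = 0.1745
rotate P by −φ3: (-0.0419, -0.1354, -0.3163)
  A cos θ + B sin θ = C:  0.1319·cos θ + -0.3163·sin θ = -0.1835
  θ3 = atan2(B,A) + arccos(C/0.3427) = 0.9600

θ₁ = 1.1344, θ₂ = 0.1745, θ₃ = 0.9600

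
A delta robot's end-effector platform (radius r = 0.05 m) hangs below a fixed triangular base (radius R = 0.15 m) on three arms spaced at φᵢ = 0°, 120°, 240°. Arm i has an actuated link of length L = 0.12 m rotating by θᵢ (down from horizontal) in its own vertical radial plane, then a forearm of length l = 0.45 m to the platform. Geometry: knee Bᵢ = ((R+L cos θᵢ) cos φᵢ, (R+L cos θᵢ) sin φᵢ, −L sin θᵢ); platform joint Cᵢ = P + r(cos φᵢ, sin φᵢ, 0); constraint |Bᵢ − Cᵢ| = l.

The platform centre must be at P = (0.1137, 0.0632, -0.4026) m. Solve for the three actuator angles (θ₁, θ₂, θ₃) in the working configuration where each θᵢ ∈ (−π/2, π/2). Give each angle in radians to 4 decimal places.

θ₁ = -0.2618, θ₂ = 0.2618, θ₃ = 0.6983

arm 1 (φ=0.0°): x'=0.1137, y'=0.0632
  A=-0.0137, B=-0.4026, C=(l²−L²−A²−y'²−z²)/(2L)=0.0910
  √(A²+B²)=0.4028;  θ1 = -1.6048+1.3430 ≈ -0.2618
arm 2 (φ=120.0°): x'=-0.0021, y'=-0.1301
  e−x'=0.1021;  (l²−L²−(e−x')²−y'²−z²)/2L = -0.0056
  √(A²+B²)=0.4153;  θ2 = -1.3224+1.5842 ≈ 0.2618
arm 3 (φ=240.0°): x'=-0.1116, y'=0.0669
  A=0.2116, B=-0.4026, C=(l²−L²−A²−y'²−z²)/(2L)=-0.0968
  γ=atan2(-0.4026,0.2116)=-1.0869;  ψ=arccos(-0.2128)=1.7852;  θ3=γ+ψ≈0.6983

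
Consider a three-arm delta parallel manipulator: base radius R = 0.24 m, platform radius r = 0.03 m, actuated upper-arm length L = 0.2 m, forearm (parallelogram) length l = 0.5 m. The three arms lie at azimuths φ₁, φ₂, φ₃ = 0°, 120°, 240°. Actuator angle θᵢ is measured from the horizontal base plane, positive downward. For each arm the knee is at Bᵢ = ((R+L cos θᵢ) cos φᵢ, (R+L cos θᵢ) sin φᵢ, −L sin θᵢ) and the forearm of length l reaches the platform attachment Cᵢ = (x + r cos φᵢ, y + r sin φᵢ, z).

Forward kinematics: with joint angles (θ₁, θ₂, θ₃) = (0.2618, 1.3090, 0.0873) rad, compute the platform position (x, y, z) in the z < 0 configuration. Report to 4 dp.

(0.0817, -0.1813, -0.3890)

φ1=0.0°: virtual centre (0.4032, 0.0000, -0.0518), radius l
arm 2 at φ=120.0°: (R−r)+L cos θ2 = 0.2618;  S2 = (-0.1309, 0.2267, -0.1932)
φ3=240.0°: virtual centre (-0.2046, -0.3544, -0.0174), radius l
eliminate P² terms by subtracting sphere 1 from 2 and 3
plane₁₂: -1.0681x+0.4534y+-0.2828z = -0.0594
det = 1.3083;  x = 0.0313+-0.1295z,  y = -0.0573+0.3189z
quadratic in z: (1.1184)z²+(0.1633)z+(-0.1057)=0, √Δ=0.7069 → z ∈ {-0.3890, 0.2430}; z = -0.3890 (taking z<0)
x = 0.0817, y = -0.1813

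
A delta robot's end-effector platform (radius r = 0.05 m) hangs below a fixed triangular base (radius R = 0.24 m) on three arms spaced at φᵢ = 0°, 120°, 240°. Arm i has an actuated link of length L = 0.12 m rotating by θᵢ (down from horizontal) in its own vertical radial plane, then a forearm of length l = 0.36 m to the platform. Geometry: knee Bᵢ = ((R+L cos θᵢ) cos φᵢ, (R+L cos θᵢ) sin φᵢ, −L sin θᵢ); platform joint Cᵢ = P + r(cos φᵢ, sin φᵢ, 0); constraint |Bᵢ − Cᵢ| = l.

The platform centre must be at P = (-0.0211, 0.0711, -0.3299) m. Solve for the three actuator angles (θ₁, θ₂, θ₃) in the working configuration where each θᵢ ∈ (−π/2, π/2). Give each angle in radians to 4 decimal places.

θ₁ = 1.0474, θ₂ = 0.4364, θ₃ = 1.2218

φ1=0.0° → target in arm frame (-0.0211, 0.0711)
  A cos θ + B sin θ = C:  0.2111·cos θ + -0.3299·sin θ = -0.1802
  γ=atan2(-0.3299,0.2111)=-1.0016;  ψ=arccos(-0.4601)=2.0489;  θ1=γ+ψ≈1.0474
φ2=120.0° → target in arm frame (0.0721, -0.0173)
  e−x'=0.1179;  (l²−L²−(e−x')²−y'²−z²)/2L = -0.0326
  γ=atan2(-0.3299,0.1179)=-1.2276;  ψ=arccos(-0.0931)=1.6640;  θ2=γ+ψ≈0.4364
arm 3 (φ=240.0°): x'=-0.0510, y'=-0.0538
  e−x'=0.2410;  (l²−L²−(e−x')²−y'²−z²)/2L = -0.2276
  θ3 = atan2(B,A) + arccos(C/0.4086) = 1.2218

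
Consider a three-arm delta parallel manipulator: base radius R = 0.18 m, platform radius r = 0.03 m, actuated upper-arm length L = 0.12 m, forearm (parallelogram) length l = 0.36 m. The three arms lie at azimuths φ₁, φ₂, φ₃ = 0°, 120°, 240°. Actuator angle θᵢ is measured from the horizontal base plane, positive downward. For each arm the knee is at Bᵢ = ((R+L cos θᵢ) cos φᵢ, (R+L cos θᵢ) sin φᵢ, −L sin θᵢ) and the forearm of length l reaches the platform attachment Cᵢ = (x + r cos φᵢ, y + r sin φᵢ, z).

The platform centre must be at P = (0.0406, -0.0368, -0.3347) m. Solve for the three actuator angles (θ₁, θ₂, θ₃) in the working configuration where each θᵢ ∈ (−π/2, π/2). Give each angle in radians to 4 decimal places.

arm 1 (φ=0.0°): x'=0.0406, y'=-0.0368
  A=0.1094, B=-0.3347, C=(l²−L²−A²−y'²−z²)/(2L)=-0.0423
  √(A²+B²)=0.3521;  θ1 = -1.2549+1.6912 ≈ 0.4363
φ2=120.0° → target in arm frame (-0.0522, -0.0168)
  A cos θ + B sin θ = C:  0.2022·cos θ + -0.3347·sin θ = -0.1582
  θ2 = atan2(B,A) + arccos(C/0.3910) = 0.9600
arm 3 (φ=240.0°): x'=0.0116, y'=0.0536
  A cos θ + B sin θ = C:  0.1384·cos θ + -0.3347·sin θ = -0.0786
  θ3 = atan2(B,A) + arccos(C/0.3622) = 0.6108

θ₁ = 0.4363, θ₂ = 0.9600, θ₃ = 0.6108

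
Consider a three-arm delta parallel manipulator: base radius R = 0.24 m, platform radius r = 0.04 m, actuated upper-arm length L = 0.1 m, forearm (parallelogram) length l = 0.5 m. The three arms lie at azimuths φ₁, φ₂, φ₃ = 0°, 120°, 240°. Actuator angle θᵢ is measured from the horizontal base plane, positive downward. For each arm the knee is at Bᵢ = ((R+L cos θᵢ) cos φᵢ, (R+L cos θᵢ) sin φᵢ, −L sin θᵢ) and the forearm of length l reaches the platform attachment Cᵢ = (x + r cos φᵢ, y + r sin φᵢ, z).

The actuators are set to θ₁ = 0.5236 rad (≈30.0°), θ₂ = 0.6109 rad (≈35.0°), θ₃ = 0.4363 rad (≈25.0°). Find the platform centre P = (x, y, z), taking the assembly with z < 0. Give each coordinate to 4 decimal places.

φ1=0.0°: virtual centre (0.2866, 0.0000, -0.0500), radius l
centre 2 = (0.2819·cos120.0°, 0.2819·sin120.0°, -0.0574) = (-0.1410, 0.2441, -0.0574)
arm 3 at φ=240.0°: ρ3 = 0.2906;  centre 3 = (-0.1453, -0.2517, -0.0423)
subtract pairs → two planes through P
[-0.8551 0.4883 -0.0147]·P = -0.0019;  [-0.8638 -0.5034 0.0155]·P = 0.0016
Cramer: x(z) = 0.0002+0.0002z;  y(z) = -0.0035+0.0305z
quadratic in z: (1.0009)z²+(0.0997)z+(-0.1655)=0, √Δ=0.8200 → z ∈ {-0.4594, 0.3598}; z = -0.4594 (taking z<0)
x = 0.0001, y = -0.0175

(0.0001, -0.0175, -0.4594)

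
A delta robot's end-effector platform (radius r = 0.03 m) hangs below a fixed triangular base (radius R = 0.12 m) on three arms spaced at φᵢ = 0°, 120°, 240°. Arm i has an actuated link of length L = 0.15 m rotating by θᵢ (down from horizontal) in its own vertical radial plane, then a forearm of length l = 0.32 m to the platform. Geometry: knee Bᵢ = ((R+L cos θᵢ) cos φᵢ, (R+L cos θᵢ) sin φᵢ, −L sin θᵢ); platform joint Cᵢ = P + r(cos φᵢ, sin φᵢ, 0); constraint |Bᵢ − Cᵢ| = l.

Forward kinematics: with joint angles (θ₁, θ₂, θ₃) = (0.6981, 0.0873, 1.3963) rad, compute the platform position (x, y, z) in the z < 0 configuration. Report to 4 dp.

(0.0232, 0.1706, -0.2970)

φ1=0.0°: virtual centre (0.2049, 0.0000, -0.0964), radius l
arm 2 at φ=120.0°: (R−r)+L cos θ2 = 0.2394;  O2 = (-0.1197, 0.2074, -0.0131)
φ3=240.0°: virtual centre (-0.0580, -0.1005, -0.1477), radius l
|O₂|²−|O₁|² = 0.0062;  |O₃|²−|O₁|² = -0.0160
plane₁₂: -0.6492x+0.4147y+0.1667z = 0.0062
Cramer: x(z) = 0.0154-0.0260z;  y(z) = 0.0392-0.4426z
sphere 1 gives Az²+Bz+C=0 with A=1.1966, B=0.1680, C=-0.0557;  B²−4AC=0.2947;  roots -0.2970, 0.1566;  negative root z = -0.2970
x = 0.0232, y = 0.1706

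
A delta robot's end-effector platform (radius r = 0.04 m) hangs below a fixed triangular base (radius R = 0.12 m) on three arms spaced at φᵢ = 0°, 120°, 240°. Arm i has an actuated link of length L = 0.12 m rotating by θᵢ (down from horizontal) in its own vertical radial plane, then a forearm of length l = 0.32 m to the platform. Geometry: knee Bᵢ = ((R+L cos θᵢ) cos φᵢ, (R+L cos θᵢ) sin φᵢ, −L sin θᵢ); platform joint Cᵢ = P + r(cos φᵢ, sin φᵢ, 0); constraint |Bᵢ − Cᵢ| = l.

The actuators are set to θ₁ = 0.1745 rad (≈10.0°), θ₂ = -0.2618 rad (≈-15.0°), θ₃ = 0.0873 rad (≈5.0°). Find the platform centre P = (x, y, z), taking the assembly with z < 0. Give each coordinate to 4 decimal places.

(-0.0260, 0.0293, -0.2473)

S1 = (0.1982·cos0.0°, 0.1982·sin0.0°, -0.0208) = (0.1982, 0.0000, -0.0208)
arm 2 at φ=120.0°: ρ2 = 0.1959;  S2 = (-0.0980, 0.1697, 0.0311)
S3 = (0.1995·cos240.0°, 0.1995·sin240.0°, -0.0105) = (-0.0998, -0.1728, -0.0105)
eliminate P² terms by subtracting sphere 1 from 2 and 3
plane₁₂: -0.5923x+0.3393y+0.1038z = -0.0004
Cramer: x(z) = 0.0001+0.1055z;  y(z) = -0.0008-0.1218z
sphere 1 gives Az²+Bz+C=0 with A=1.0260, B=0.0001, C=-0.0627;  B²−4AC=0.2575;  roots -0.2473, 0.2472;  negative root z = -0.2473
x = -0.0260, y = 0.0293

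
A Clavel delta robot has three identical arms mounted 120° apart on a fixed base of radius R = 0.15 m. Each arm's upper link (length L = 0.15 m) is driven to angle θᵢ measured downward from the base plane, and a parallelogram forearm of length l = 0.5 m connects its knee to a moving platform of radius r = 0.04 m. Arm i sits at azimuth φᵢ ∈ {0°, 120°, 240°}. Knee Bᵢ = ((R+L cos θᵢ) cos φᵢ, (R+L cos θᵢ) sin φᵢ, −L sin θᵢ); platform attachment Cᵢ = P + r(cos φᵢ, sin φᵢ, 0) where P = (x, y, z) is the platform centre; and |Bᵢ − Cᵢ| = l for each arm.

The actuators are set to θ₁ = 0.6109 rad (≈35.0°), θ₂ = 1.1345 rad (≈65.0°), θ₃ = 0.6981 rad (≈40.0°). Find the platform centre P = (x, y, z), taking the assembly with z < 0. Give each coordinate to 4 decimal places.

(0.0667, -0.0844, -0.5500)

arm 1 at φ=0.0°: ρ1 = 0.2329;  O1 = (0.2329, 0.0000, -0.0860)
O2 = (0.1734·cos120.0°, 0.1734·sin120.0°, -0.1359) = (-0.0867, 0.1502, -0.1359)
arm 3 at φ=240.0°: ρ3 = 0.2249;  O3 = (-0.1125, -0.1948, -0.0964)
|O₂|²−|O₁|² = -0.0131;  |O₃|²−|O₁|² = -0.0018
linear system: -0.6391x+0.3003y = -0.0131−-0.0998z; -0.6906x+-0.3896y = -0.0018−-0.0207z
Cramer: x(z) = 0.0123-0.0989z;  y(z) = -0.0174+0.1220z
sphere 1 gives Az²+Bz+C=0 with A=1.0247, B=0.2115, C=-0.1937;  B²−4AC=0.8384;  roots -0.5500, 0.3436;  negative root z = -0.5500
x = 0.0667, y = -0.0844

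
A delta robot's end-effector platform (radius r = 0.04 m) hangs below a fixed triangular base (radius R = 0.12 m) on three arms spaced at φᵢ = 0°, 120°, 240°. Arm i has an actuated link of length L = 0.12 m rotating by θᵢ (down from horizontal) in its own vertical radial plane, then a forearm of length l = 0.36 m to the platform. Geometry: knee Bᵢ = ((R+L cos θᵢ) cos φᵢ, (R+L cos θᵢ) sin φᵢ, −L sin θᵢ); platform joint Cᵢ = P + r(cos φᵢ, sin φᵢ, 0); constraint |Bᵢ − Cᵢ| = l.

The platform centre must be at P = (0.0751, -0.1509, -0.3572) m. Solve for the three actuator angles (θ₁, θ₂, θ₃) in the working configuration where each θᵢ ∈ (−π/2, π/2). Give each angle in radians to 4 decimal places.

θ₁ = 0.4366, θ₂ = 1.3968, θ₃ = 0.3493

arm 1 (φ=0.0°): x'=0.0751, y'=-0.1509
  A=0.0049, B=-0.3572, C=(l²−L²−A²−y'²−z²)/(2L)=-0.1466
  θ1 = atan2(B,A) + arccos(C/0.3572) = 0.4366
φ2=120.0° → target in arm frame (-0.1682, 0.0104)
  e−x'=0.2482;  (l²−L²−(e−x')²−y'²−z²)/2L = -0.3088
  γ=atan2(-0.3572,0.2482)=-0.9635;  ψ=arccos(-0.7100)=2.3603;  θ2=γ+ψ≈1.3968
arm 3 (φ=240.0°): x'=0.0931, y'=0.1405
  A cos θ + B sin θ = C:  -0.0131·cos θ + -0.3572·sin θ = -0.1346
  θ3 = atan2(B,A) + arccos(C/0.3574) = 0.3493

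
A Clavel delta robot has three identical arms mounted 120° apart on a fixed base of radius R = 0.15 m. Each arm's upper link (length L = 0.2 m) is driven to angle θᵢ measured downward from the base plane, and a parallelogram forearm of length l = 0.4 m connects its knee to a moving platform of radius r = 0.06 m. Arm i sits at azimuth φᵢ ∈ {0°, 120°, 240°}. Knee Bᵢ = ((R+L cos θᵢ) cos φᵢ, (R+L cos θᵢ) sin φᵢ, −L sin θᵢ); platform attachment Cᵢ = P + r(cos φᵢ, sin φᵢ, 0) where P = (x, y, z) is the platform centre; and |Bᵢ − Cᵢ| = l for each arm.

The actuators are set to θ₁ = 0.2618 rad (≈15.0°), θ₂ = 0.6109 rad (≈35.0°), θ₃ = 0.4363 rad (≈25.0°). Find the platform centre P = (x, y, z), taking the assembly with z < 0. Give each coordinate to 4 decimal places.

centre 1 = (0.2832·cos0.0°, 0.2832·sin0.0°, -0.0518) = (0.2832, 0.0000, -0.0518)
φ2=120.0°: virtual centre (-0.1269, 0.2198, -0.1147), radius l
arm 3 at φ=240.0°: (R−r)+L cos θ3 = 0.2713;  centre 3 = (-0.1356, -0.2349, -0.0845)
eliminate P² terms by subtracting sphere 1 from 2 and 3
[-0.8202 0.4396 -0.1259]·P = -0.0053;  [-0.8376 -0.4698 -0.0655]·P = -0.0021
Cramer: x(z) = 0.0045-0.1167z;  y(z) = -0.0035+0.0687z
into |P−centre ₁|² = l²: 1.0183z² + 0.1681z + -0.0797 = 0;  Δ = 0.3528;  z = -0.3742 or 0.2091 → z<0 root = -0.3742
x = 0.0482, y = -0.0292

(0.0482, -0.0292, -0.3742)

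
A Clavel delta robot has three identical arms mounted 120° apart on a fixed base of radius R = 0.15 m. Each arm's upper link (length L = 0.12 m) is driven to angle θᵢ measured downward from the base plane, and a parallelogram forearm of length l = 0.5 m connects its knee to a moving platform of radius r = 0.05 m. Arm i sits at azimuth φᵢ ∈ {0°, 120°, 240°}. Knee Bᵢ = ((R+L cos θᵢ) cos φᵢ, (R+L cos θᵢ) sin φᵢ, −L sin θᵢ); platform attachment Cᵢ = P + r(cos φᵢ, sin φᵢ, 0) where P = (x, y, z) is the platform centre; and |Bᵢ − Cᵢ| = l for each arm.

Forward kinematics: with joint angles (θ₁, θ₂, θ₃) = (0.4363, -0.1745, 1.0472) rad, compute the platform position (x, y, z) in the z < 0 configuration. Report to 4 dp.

arm 1 at φ=0.0°: ρ1 = 0.2088;  O1 = (0.2088, 0.0000, -0.0507)
arm 2 at φ=120.0°: ρ2 = 0.2182;  O2 = (-0.1091, 0.1889, 0.0208)
arm 3 at φ=240.0°: ρ3 = 0.1600;  O3 = (-0.0800, -0.1386, -0.1039)
|O₂|²−|O₁|² = 0.0019;  |O₃|²−|O₁|² = -0.0098
plane₁₂: -0.6357x+0.3779y+0.1431z = 0.0019
det = 0.3944;  x = 0.0080+-0.0014z,  y = 0.0185+-0.3811z
quadratic in z: (1.1452)z²+(0.0879)z+(-0.2068)=0, √Δ=0.9772 → z ∈ {-0.4651, 0.3883}; z = -0.4651 (taking z<0)
x = 0.0087, y = 0.1957

(0.0087, 0.1957, -0.4651)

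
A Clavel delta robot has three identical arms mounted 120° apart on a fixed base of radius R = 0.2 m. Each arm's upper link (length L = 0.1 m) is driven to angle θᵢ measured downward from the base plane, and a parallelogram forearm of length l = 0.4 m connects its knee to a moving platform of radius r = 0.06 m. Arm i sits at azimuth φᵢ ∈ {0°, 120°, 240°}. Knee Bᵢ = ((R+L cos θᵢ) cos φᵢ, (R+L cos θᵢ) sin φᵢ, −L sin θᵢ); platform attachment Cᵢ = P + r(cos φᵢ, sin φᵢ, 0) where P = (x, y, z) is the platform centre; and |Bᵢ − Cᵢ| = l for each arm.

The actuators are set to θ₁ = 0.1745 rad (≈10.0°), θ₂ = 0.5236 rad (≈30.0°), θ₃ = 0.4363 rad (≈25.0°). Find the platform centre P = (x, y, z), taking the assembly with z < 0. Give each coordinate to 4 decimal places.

arm 1 at φ=0.0°: (R−r)+L cos θ1 = 0.2385;  centre 1 = (0.2385, 0.0000, -0.0174)
φ2=120.0°: virtual centre (-0.1133, 0.1962, -0.0500), radius l
centre 3 = (0.2306·cos240.0°, 0.2306·sin240.0°, -0.0423) = (-0.1153, -0.1997, -0.0423)
subtract pairs → two planes through P
[-0.7036 0.3925 -0.0653]·P = -0.0033;  [-0.7076 -0.3995 -0.0498]·P = -0.0022
det = 0.5588;  x = 0.0039+-0.0816z,  y = -0.0014+0.0200z
sphere 1 gives Az²+Bz+C=0 with A=1.0071, B=0.0730, C=-0.1047;  B²−4AC=0.4270;  roots -0.3607, 0.2882;  negative root z = -0.3607
x = 0.0334, y = -0.0086

(0.0334, -0.0086, -0.3607)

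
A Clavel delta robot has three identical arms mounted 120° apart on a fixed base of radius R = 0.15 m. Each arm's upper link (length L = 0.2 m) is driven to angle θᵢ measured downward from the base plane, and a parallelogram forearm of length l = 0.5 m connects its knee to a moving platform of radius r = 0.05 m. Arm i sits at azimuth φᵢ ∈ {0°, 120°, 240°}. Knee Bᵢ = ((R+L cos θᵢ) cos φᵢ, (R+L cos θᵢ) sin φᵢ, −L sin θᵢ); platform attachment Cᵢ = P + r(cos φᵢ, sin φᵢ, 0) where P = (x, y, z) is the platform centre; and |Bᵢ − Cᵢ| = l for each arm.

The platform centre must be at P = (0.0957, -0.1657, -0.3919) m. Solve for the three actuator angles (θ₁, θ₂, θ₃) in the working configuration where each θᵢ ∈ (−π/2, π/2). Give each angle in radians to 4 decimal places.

θ₁ = -0.1747, θ₂ = 0.7856, θ₃ = -0.1745

φ1=0.0° → target in arm frame (0.0957, -0.1657)
  e−x'=0.0043;  (l²−L²−(e−x')²−y'²−z²)/2L = 0.0723
  θ1 = atan2(B,A) + arccos(C/0.3919) = -0.1747
φ2=120.0° → target in arm frame (-0.1914, 0.0000)
  A cos θ + B sin θ = C:  0.2914·cos θ + -0.3919·sin θ = -0.0712
  θ2 = atan2(B,A) + arccos(C/0.4883) = 0.7856
arm 3 (φ=240.0°): x'=0.0957, y'=0.1657
  e−x'=0.0043;  (l²−L²−(e−x')²−y'²−z²)/2L = 0.0723
  θ3 = atan2(B,A) + arccos(C/0.3919) = -0.1745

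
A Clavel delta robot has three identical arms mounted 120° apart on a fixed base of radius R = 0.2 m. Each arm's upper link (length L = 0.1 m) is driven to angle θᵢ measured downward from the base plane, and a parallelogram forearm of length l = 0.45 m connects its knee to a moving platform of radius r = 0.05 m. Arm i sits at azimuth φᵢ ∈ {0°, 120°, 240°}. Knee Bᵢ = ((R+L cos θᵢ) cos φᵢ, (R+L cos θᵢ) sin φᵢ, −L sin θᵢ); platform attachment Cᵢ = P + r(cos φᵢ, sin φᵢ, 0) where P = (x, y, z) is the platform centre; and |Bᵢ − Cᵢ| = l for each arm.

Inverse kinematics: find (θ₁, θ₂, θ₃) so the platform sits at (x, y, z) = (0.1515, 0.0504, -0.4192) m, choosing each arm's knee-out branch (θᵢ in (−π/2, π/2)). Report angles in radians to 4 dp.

θ₁ = -0.1741, θ₂ = 0.8731, θ₃ = 1.3090

arm 1 (φ=0.0°): x'=0.1515, y'=0.0504
  e−x'=-0.0015;  (l²−L²−(e−x')²−y'²−z²)/2L = 0.0711
  γ=atan2(-0.4192,-0.0015)=-1.5744;  ψ=arccos(0.1697)=1.4003;  θ1=γ+ψ≈-0.1741
rotate P by −φ2: (-0.0321, -0.1564, -0.4192)
  e−x'=0.1821;  (l²−L²−(e−x')²−y'²−z²)/2L = -0.2043
  √(A²+B²)=0.4570;  θ2 = -1.1610+2.0341 ≈ 0.8731
rotate P by −φ3: (-0.1194, 0.1060, -0.4192)
  e−x'=0.2694;  (l²−L²−(e−x')²−y'²−z²)/2L = -0.3352
  √(A²+B²)=0.4983;  θ3 = -0.9996+2.3086 ≈ 1.3090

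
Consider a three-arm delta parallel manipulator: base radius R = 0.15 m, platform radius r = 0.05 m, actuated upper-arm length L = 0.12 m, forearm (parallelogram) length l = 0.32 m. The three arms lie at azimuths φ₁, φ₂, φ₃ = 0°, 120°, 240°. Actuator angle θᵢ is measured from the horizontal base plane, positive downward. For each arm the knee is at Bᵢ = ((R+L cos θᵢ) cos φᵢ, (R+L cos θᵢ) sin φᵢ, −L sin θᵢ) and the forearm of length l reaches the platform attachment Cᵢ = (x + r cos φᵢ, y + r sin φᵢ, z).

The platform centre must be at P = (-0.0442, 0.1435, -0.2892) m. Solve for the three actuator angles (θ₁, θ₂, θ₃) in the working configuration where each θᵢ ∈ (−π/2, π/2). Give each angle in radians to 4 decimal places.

θ₁ = 0.9602, θ₂ = -0.1745, θ₃ = 1.2216

φ1=0.0° → target in arm frame (-0.0442, 0.1435)
  e−x'=0.1442;  (l²−L²−(e−x')²−y'²−z²)/2L = -0.1543
  θ1 = atan2(B,A) + arccos(C/0.3232) = 0.9602
rotate P by −φ2: (0.1464, -0.0335, -0.2892)
  A=-0.0464, B=-0.2892, C=(l²−L²−A²−y'²−z²)/(2L)=0.0046
  γ=atan2(-0.2892,-0.0464)=-1.7298;  ψ=arccos(0.0155)=1.5553;  θ2=γ+ψ≈-0.1745
rotate P by −φ3: (-0.1022, -0.1100, -0.2892)
  e−x'=0.2022;  (l²−L²−(e−x')²−y'²−z²)/2L = -0.2026
  √(A²+B²)=0.3529;  θ3 = -0.9607+2.1823 ≈ 1.2216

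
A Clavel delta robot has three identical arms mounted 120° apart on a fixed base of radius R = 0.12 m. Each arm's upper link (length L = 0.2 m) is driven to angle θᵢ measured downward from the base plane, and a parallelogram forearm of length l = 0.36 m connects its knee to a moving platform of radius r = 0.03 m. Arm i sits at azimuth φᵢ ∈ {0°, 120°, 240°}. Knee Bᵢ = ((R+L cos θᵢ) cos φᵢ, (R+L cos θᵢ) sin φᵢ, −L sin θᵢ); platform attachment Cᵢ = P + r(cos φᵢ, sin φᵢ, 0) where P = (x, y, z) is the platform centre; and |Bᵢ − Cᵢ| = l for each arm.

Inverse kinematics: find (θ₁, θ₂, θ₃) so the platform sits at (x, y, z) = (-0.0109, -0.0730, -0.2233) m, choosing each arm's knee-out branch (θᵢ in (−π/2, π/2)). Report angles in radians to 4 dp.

θ₁ = 0.1746, θ₂ = 0.4366, θ₃ = -0.3489

φ1=0.0° → target in arm frame (-0.0109, -0.0730)
  e−x'=0.1009;  (l²−L²−(e−x')²−y'²−z²)/2L = 0.0606
  γ=atan2(-0.2233,0.1009)=-1.1464;  ψ=arccos(0.2472)=1.3210;  θ1=γ+ψ≈0.1746
rotate P by −φ2: (-0.0578, 0.0459, -0.2233)
  A=0.1478, B=-0.2233, C=(l²−L²−A²−y'²−z²)/(2L)=0.0395
  √(A²+B²)=0.2678;  θ2 = -0.9862+1.4228 ≈ 0.4366
rotate P by −φ3: (0.0687, 0.0271, -0.2233)
  A=0.0213, B=-0.2233, C=(l²−L²−A²−y'²−z²)/(2L)=0.0964
  γ=atan2(-0.2233,0.0213)=-1.4756;  ψ=arccos(0.4296)=1.1267;  θ3=γ+ψ≈-0.3489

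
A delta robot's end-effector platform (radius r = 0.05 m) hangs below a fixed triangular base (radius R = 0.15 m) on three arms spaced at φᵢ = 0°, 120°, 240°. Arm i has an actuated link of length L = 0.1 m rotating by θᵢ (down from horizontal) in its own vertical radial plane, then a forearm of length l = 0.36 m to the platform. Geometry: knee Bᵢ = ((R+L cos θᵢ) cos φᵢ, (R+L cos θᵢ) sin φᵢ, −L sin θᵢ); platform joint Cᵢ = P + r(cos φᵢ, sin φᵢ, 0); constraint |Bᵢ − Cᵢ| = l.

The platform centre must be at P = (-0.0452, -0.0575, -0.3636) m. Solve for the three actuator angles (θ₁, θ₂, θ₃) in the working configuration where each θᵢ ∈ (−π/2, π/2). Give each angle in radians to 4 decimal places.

θ₁ = 0.8720, θ₂ = 0.7848, θ₃ = 0.2616

arm 1 (φ=0.0°): x'=-0.0452, y'=-0.0575
  A cos θ + B sin θ = C:  0.1452·cos θ + -0.3636·sin θ = -0.1850
  θ1 = atan2(B,A) + arccos(C/0.3915) = 0.8720
arm 2 (φ=120.0°): x'=-0.0272, y'=0.0679
  e−x'=0.1272;  (l²−L²−(e−x')²−y'²−z²)/2L = -0.1670
  √(A²+B²)=0.3852;  θ2 = -1.2343+2.0191 ≈ 0.7848
rotate P by −φ3: (0.0724, -0.0104, -0.3636)
  A=0.0276, B=-0.3636, C=(l²−L²−A²−y'²−z²)/(2L)=-0.0674
  θ3 = atan2(B,A) + arccos(C/0.3646) = 0.2616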